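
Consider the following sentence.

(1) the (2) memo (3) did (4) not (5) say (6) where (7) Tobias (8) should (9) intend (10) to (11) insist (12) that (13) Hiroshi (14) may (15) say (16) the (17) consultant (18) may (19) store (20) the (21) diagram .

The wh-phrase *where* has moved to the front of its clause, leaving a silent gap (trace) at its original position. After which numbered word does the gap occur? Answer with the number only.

21

In situ: Tobias should intend to insist that Hiroshi may say the consultant may store the diagram where.
'where' functions as the locative complement of 'store'. Fronting leaves a gap immediately after 'diagram':
The memo did not say where Tobias should intend to insist that Hiroshi may say the consultant may store the diagram ___.
'diagram' is word 21.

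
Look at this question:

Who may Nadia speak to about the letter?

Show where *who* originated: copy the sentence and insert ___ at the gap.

Who may Nadia speak to ___ about the letter?

Before movement: Nadia may speak to who about the letter.
The filler 'who' is interpreted as the object of the preposition 'to'. The gap is right after 'to'.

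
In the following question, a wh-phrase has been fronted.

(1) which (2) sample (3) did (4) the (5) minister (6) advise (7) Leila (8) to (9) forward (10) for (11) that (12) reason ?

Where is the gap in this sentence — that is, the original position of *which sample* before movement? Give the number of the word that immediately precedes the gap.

In situ: The minister did advise Leila to forward which sample for that reason.
'which sample' functions as the direct object of 'forward'. It moves to the left edge, and the trace sits right after 'forward':
Which sample did the minister advise Leila to forward ___ for that reason?
'forward' is word 9.

9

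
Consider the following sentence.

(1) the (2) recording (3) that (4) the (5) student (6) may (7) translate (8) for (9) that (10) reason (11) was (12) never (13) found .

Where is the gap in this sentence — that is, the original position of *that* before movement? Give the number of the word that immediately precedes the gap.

7

'that' functions as the direct object of 'translate'. Wh-movement fronts it, leaving a gap right after 'translate':
The recording that the student may translate ___ for that reason was never found.
'translate' is word 7.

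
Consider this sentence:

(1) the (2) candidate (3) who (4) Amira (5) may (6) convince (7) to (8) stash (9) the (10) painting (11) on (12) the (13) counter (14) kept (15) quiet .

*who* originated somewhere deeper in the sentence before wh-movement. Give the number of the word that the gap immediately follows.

The filler 'who' is interpreted as the direct object of 'convince'. Fronting leaves a gap immediately after 'convince':
The candidate who Amira may convince ___ to stash the painting on the counter kept quiet.
'convince' is word 6.

6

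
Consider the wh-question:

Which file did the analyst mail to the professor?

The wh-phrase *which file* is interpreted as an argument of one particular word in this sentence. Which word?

mail

Underlying clause: The analyst did mail which file to the professor.
'which file' functions as the direct object of 'mail'. Wh-movement fronts it, leaving a gap right after 'mail':
Which file did the analyst mail ___ to the professor?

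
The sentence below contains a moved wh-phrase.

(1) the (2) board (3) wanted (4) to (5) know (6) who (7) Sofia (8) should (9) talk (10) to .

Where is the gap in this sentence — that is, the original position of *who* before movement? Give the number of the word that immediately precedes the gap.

Before movement: Sofia should talk to who.
'who' functions as the object of the preposition 'to'. It moves to the left edge, and the trace sits right after 'to':
The board wanted to know who Sofia should talk to ___.
'to' is word 10.

10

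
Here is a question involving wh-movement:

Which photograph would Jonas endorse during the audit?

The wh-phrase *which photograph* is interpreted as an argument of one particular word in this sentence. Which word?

Before movement: Jonas would endorse which photograph during the audit.
'which photograph' functions as the direct object of 'endorse'. It moves to the left edge, and the trace sits right after 'endorse':
Which photograph would Jonas endorse ___ during the audit?

endorse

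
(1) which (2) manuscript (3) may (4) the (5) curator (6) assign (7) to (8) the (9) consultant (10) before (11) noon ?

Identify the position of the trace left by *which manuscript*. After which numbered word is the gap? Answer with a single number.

In situ: The curator may assign which manuscript to the consultant before noon.
'which manuscript' functions as the direct object of 'assign'. It moves to the left edge, and the trace sits right after 'assign':
Which manuscript may the curator assign ___ to the consultant before noon?
'assign' is word 6.

6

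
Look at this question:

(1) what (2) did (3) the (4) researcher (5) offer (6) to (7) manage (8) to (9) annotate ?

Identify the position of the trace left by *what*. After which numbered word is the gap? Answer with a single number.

9

Before movement: The researcher did offer to manage to annotate what.
The filler 'what' is interpreted as the direct object of 'annotate'. It moves to the left edge, and the trace sits right after 'annotate':
What did the researcher offer to manage to annotate ___?
'annotate' is word 9.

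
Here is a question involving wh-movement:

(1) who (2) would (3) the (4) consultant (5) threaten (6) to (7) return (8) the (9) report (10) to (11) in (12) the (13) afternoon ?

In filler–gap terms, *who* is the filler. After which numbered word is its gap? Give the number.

Underlying clause: The consultant would threaten to return the report to who in the afternoon.
'who' is the object of the preposition 'to' (recipient of 'return'). Fronting leaves a gap immediately after 'to':
Who would the consultant threaten to return the report to ___ in the afternoon?
'to' is word 10.

10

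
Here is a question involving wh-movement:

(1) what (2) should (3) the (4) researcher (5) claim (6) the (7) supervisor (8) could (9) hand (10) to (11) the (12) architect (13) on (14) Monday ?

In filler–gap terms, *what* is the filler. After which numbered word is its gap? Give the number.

Underlying clause: The researcher should claim the supervisor could hand what to the architect on Monday.
The filler 'what' is interpreted as the direct object of 'hand'. Wh-movement fronts it, leaving a gap right after 'hand':
What should the researcher claim the supervisor could hand ___ to the architect on Monday?
'hand' is word 9.

9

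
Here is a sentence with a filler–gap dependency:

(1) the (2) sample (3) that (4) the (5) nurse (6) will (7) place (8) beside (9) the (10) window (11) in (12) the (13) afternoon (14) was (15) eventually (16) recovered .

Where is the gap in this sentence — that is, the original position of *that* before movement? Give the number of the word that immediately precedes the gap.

The filler 'that' is interpreted as the direct object of 'place'. It moves to the left edge, and the trace sits right after 'place':
The sample that the nurse will place ___ beside the window in the afternoon was eventually recovered.
'place' is word 7.

7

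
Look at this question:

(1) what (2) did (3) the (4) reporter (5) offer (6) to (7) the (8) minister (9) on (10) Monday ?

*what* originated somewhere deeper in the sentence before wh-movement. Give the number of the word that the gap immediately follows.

5

Pre-movement form: The reporter did offer what to the minister on Monday.
'what' is the direct object of 'offer'. Wh-movement fronts it, leaving a gap right after 'offer':
What did the reporter offer ___ to the minister on Monday?
'offer' is word 5.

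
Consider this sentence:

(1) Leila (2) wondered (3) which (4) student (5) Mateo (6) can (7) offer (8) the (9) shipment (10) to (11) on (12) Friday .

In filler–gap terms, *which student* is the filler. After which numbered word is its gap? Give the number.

Underlying clause: Mateo can offer the shipment to which student on Friday.
The filler 'which student' is interpreted as the object of the preposition 'to' (recipient of 'offer'). Wh-movement fronts it, leaving a gap right after 'to':
Leila wondered which student Mateo can offer the shipment to ___ on Friday.
'to' is word 10.

10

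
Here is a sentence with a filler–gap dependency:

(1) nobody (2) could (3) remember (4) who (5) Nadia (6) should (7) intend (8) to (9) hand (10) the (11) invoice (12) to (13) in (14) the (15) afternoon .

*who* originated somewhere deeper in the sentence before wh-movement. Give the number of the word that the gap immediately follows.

12

In situ: Nadia should intend to hand the invoice to who in the afternoon.
'who' functions as the object of the preposition 'to' (recipient of 'hand'). Fronting leaves a gap immediately after 'to':
Nobody could remember who Nadia should intend to hand the invoice to ___ in the afternoon.
'to' is word 12.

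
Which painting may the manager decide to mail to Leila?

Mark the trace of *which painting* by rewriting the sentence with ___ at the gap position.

Which painting may the manager decide to mail ___ to Leila?

Underlying clause: The manager may decide to mail which painting to Leila.
'which painting' is the direct object of 'mail'. The gap is right after 'mail'.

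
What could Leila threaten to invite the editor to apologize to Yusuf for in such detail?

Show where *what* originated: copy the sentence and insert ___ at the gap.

Pre-movement form: Leila could threaten to invite the editor to apologize to Yusuf for what in such detail.
'what' is the object of the preposition 'for'. The gap is right after 'for'.

What could Leila threaten to invite the editor to apologize to Yusuf for ___ in such detail?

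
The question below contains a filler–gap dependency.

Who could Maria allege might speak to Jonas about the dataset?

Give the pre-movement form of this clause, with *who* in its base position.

The filler 'who' is interpreted as the subject of the clause embedded under 'allege'. Fronting leaves a gap immediately after 'allege':
Who could Maria allege ___ might speak to Jonas about the dataset?

Maria could allege who might speak to Jonas about the dataset.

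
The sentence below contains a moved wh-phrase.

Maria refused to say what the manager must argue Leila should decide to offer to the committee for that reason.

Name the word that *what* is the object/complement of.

Pre-movement form: The manager must argue Leila should decide to offer what to the committee for that reason.
'what' is the direct object of 'offer'. Wh-movement fronts it, leaving a gap right after 'offer':
Maria refused to say what the manager must argue Leila should decide to offer ___ to the committee for that reason.

offer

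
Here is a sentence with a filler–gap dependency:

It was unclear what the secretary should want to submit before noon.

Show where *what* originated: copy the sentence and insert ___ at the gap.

In situ: The secretary should want to submit what before noon.
'what' functions as the direct object of 'submit'. The gap is right after 'submit'.

It was unclear what the secretary should want to submit ___ before noon.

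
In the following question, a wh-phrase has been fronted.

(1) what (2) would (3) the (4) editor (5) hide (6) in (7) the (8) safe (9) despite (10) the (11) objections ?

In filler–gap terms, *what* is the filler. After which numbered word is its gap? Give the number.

5

Before movement: The editor would hide what in the safe despite the objections.
'what' is the direct object of 'hide'. Fronting leaves a gap immediately after 'hide':
What would the editor hide ___ in the safe despite the objections?
'hide' is word 5.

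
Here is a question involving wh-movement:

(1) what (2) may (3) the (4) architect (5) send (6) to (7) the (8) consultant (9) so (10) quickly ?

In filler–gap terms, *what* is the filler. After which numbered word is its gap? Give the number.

5

Pre-movement form: The architect may send what to the consultant so quickly.
The filler 'what' is interpreted as the direct object of 'send'. It moves to the left edge, and the trace sits right after 'send':
What may the architect send ___ to the consultant so quickly?
'send' is word 5.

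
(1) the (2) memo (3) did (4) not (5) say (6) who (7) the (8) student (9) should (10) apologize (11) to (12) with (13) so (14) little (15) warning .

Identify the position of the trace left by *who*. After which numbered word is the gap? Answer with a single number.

Underlying clause: The student should apologize to who with so little warning.
'who' is the object of the preposition 'to'. It moves to the left edge, and the trace sits right after 'to':
The memo did not say who the student should apologize to ___ with so little warning.
'to' is word 11.

11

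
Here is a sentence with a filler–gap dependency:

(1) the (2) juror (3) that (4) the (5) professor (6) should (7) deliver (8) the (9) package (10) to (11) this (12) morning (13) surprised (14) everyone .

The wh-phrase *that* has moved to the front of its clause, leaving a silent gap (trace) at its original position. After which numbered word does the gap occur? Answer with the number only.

'that' is the object of the preposition 'to' (recipient of 'deliver'). Wh-movement fronts it, leaving a gap right after 'to':
The juror that the professor should deliver the package to ___ this morning surprised everyone.
'to' is word 10.

10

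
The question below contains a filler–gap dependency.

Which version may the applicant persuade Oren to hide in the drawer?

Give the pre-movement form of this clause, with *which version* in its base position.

The filler 'which version' is interpreted as the direct object of 'hide'. It moves to the left edge, and the trace sits right after 'hide':
Which version may the applicant persuade Oren to hide ___ in the drawer?

The applicant may persuade Oren to hide which version in the drawer.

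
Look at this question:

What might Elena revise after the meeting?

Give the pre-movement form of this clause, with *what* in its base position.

Elena might revise what after the meeting.

'what' functions as the direct object of 'revise'. It moves to the left edge, and the trace sits right after 'revise':
What might Elena revise ___ after the meeting?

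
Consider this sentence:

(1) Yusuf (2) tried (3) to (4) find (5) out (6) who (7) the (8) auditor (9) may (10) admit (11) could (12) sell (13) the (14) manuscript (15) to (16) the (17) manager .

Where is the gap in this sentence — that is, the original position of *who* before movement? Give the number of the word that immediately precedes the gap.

10

Before movement: The auditor may admit who could sell the manuscript to the manager.
'who' functions as the subject of the clause embedded under 'admit'. It moves to the left edge, and the trace sits right after 'admit':
Yusuf tried to find out who the auditor may admit ___ could sell the manuscript to the manager.
'admit' is word 10.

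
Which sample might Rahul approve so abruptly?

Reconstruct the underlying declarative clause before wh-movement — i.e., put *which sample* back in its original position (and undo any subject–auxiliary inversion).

Rahul might approve which sample so abruptly.

'which sample' functions as the direct object of 'approve'. It moves to the left edge, and the trace sits right after 'approve':
Which sample might Rahul approve ___ so abruptly?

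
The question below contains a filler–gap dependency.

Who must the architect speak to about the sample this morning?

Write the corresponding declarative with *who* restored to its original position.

The filler 'who' is interpreted as the object of the preposition 'to'. Fronting leaves a gap immediately after 'to':
Who must the architect speak to ___ about the sample this morning?

The architect must speak to who about the sample this morning.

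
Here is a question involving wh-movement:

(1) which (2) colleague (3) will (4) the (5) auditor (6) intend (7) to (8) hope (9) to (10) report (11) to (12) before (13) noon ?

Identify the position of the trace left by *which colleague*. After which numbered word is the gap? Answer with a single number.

11

Pre-movement form: The auditor will intend to hope to report to which colleague before noon.
'which colleague' is the object of the preposition 'to'. Fronting leaves a gap immediately after 'to':
Which colleague will the auditor intend to hope to report to ___ before noon?
'to' is word 11.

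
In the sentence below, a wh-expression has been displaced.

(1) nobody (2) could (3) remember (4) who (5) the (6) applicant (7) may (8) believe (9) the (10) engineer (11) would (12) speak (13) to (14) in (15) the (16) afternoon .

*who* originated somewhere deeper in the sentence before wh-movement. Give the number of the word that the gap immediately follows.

Before movement: The applicant may believe the engineer would speak to who in the afternoon.
The filler 'who' is interpreted as the object of the preposition 'to'. Wh-movement fronts it, leaving a gap right after 'to':
Nobody could remember who the applicant may believe the engineer would speak to ___ in the afternoon.
'to' is word 13.

13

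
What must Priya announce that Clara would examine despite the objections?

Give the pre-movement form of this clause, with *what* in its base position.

'what' functions as the direct object of 'examine'. Wh-movement fronts it, leaving a gap right after 'examine':
What must Priya announce that Clara would examine ___ despite the objections?

Priya must announce that Clara would examine what despite the objections.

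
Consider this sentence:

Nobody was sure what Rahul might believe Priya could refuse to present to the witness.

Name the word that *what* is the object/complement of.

present

Pre-movement form: Rahul might believe Priya could refuse to present what to the witness.
'what' is the direct object of 'present'. It moves to the left edge, and the trace sits right after 'present':
Nobody was sure what Rahul might believe Priya could refuse to present ___ to the witness.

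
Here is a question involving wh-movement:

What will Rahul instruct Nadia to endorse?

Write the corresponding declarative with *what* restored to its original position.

The filler 'what' is interpreted as the direct object of 'endorse'. Fronting leaves a gap immediately after 'endorse':
What will Rahul instruct Nadia to endorse ___?

Rahul will instruct Nadia to endorse what.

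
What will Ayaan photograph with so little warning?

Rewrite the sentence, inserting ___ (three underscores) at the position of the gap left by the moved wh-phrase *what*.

Pre-movement form: Ayaan will photograph what with so little warning.
'what' is the direct object of 'photograph'. The gap is right after 'photograph'.

What will Ayaan photograph ___ with so little warning?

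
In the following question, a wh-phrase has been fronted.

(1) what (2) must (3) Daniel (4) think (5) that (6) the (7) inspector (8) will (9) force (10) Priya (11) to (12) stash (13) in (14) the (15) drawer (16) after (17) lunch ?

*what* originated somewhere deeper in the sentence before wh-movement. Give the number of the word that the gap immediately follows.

In situ: Daniel must think that the inspector will force Priya to stash what in the drawer after lunch.
The filler 'what' is interpreted as the direct object of 'stash'. Fronting leaves a gap immediately after 'stash':
What must Daniel think that the inspector will force Priya to stash ___ in the drawer after lunch?
'stash' is word 12.

12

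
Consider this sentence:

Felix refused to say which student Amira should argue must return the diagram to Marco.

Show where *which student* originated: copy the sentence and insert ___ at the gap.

In situ: Amira should argue which student must return the diagram to Marco.
'which student' functions as the subject of the clause embedded under 'argue'. The gap is right after 'argue'.

Felix refused to say which student Amira should argue ___ must return the diagram to Marco.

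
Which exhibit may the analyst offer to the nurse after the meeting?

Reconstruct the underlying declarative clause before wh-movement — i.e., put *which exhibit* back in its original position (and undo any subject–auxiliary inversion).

The analyst may offer which exhibit to the nurse after the meeting.

'which exhibit' functions as the direct object of 'offer'. Fronting leaves a gap immediately after 'offer':
Which exhibit may the analyst offer ___ to the nurse after the meeting?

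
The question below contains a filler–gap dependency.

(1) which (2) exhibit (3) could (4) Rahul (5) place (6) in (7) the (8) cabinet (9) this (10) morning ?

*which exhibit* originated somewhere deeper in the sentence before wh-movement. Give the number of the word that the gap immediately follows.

In situ: Rahul could place which exhibit in the cabinet this morning.
'which exhibit' is the direct object of 'place'. It moves to the left edge, and the trace sits right after 'place':
Which exhibit could Rahul place ___ in the cabinet this morning?
'place' is word 5.

5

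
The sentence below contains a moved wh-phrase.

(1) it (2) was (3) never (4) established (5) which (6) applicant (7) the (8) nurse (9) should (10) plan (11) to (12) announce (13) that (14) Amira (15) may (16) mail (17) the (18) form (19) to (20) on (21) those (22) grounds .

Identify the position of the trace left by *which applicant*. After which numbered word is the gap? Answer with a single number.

Before movement: The nurse should plan to announce that Amira may mail the form to which applicant on those grounds.
'which applicant' functions as the object of the preposition 'to' (recipient of 'mail'). It moves to the left edge, and the trace sits right after 'to':
It was never established which applicant the nurse should plan to announce that Amira may mail the form to ___ on those grounds.
'to' is word 19.

19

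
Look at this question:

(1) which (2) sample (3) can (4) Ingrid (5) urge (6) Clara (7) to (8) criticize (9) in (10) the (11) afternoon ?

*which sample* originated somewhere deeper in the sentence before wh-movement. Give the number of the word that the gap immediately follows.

Pre-movement form: Ingrid can urge Clara to criticize which sample in the afternoon.
'which sample' functions as the direct object of 'criticize'. Wh-movement fronts it, leaving a gap right after 'criticize':
Which sample can Ingrid urge Clara to criticize ___ in the afternoon?
'criticize' is word 8.

8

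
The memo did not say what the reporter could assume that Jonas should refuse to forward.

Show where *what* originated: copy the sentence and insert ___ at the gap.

In situ: The reporter could assume that Jonas should refuse to forward what.
'what' functions as the direct object of 'forward'. The gap is right after 'forward'.

The memo did not say what the reporter could assume that Jonas should refuse to forward ___.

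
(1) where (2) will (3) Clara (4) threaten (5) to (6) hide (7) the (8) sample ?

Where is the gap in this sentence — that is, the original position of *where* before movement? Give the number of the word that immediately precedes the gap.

In situ: Clara will threaten to hide the sample where.
'where' functions as the locative complement of 'hide'. Wh-movement fronts it, leaving a gap right after 'sample':
Where will Clara threaten to hide the sample ___?
'sample' is word 8.

8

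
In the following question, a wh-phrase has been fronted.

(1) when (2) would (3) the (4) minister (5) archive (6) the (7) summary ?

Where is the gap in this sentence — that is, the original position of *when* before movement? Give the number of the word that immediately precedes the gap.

7

Before movement: The minister would archive the summary when.
The filler 'when' is interpreted as the temporal adjunct. It moves to the left edge, and the trace sits right after 'summary':
When would the minister archive the summary ___?
'summary' is word 7.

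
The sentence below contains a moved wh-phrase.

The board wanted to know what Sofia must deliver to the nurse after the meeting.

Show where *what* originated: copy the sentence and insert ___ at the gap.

The board wanted to know what Sofia must deliver ___ to the nurse after the meeting.

Pre-movement form: Sofia must deliver what to the nurse after the meeting.
The filler 'what' is interpreted as the direct object of 'deliver'. The gap is right after 'deliver'.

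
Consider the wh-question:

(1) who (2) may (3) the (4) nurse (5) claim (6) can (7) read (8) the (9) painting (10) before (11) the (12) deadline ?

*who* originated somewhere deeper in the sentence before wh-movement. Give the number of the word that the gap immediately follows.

Before movement: The nurse may claim who can read the painting before the deadline.
The filler 'who' is interpreted as the subject of the clause embedded under 'claim'. Wh-movement fronts it, leaving a gap right after 'claim':
Who may the nurse claim ___ can read the painting before the deadline?
'claim' is word 5.

5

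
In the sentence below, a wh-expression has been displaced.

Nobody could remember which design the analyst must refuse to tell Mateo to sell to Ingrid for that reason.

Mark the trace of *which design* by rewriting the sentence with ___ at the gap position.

Before movement: The analyst must refuse to tell Mateo to sell which design to Ingrid for that reason.
'which design' functions as the direct object of 'sell'. The gap is right after 'sell'.

Nobody could remember which design the analyst must refuse to tell Mateo to sell ___ to Ingrid for that reason.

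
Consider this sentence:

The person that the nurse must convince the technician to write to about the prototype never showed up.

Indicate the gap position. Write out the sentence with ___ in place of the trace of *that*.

The person that the nurse must convince the technician to write to ___ about the prototype never showed up.

'that' functions as the object of the preposition 'to'. The gap is right after 'to'.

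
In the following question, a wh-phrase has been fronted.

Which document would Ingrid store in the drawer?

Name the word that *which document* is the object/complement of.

store

Underlying clause: Ingrid would store which document in the drawer.
'which document' is the direct object of 'store'. Wh-movement fronts it, leaving a gap right after 'store':
Which document would Ingrid store ___ in the drawer?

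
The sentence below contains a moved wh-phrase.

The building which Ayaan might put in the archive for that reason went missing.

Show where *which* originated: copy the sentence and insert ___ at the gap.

The filler 'which' is interpreted as the direct object of 'put'. The gap is right after 'put'.

The building which Ayaan might put ___ in the archive for that reason went missing.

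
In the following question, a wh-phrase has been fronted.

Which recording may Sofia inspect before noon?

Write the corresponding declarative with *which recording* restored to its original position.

'which recording' functions as the direct object of 'inspect'. It moves to the left edge, and the trace sits right after 'inspect':
Which recording may Sofia inspect ___ before noon?

Sofia may inspect which recording before noon.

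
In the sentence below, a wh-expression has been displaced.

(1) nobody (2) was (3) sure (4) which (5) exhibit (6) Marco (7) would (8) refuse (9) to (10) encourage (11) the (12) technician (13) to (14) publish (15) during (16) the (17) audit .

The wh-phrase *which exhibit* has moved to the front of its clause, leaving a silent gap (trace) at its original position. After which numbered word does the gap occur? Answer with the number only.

14

Pre-movement form: Marco would refuse to encourage the technician to publish which exhibit during the audit.
The filler 'which exhibit' is interpreted as the direct object of 'publish'. It moves to the left edge, and the trace sits right after 'publish':
Nobody was sure which exhibit Marco would refuse to encourage the technician to publish ___ during the audit.
'publish' is word 14.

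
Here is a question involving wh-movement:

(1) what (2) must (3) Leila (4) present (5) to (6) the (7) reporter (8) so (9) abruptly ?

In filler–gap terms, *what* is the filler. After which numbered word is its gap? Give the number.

Underlying clause: Leila must present what to the reporter so abruptly.
'what' functions as the direct object of 'present'. Fronting leaves a gap immediately after 'present':
What must Leila present ___ to the reporter so abruptly?
'present' is word 4.

4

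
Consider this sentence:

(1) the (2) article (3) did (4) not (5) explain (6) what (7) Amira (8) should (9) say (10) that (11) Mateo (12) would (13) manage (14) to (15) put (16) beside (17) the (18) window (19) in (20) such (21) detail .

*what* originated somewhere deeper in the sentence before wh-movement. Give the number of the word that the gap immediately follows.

Underlying clause: Amira should say that Mateo would manage to put what beside the window in such detail.
'what' functions as the direct object of 'put'. Fronting leaves a gap immediately after 'put':
The article did not explain what Amira should say that Mateo would manage to put ___ beside the window in such detail.
'put' is word 15.

15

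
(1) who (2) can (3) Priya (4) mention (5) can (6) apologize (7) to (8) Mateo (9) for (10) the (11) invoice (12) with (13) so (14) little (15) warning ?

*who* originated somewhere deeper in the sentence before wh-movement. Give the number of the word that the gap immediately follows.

Before movement: Priya can mention who can apologize to Mateo for the invoice with so little warning.
'who' functions as the subject of the clause embedded under 'mention'. Wh-movement fronts it, leaving a gap right after 'mention':
Who can Priya mention ___ can apologize to Mateo for the invoice with so little warning?
'mention' is word 4.

4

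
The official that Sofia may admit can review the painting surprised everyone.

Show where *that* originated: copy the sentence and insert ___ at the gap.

The official that Sofia may admit ___ can review the painting surprised everyone.

The filler 'that' is interpreted as the subject of the clause embedded under 'admit'. The gap is right after 'admit'.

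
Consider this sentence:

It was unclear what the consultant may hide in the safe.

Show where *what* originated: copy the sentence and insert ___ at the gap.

Before movement: The consultant may hide what in the safe.
'what' is the direct object of 'hide'. The gap is right after 'hide'.

It was unclear what the consultant may hide ___ in the safe.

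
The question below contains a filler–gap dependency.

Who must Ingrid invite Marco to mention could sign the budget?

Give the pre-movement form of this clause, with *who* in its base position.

Ingrid must invite Marco to mention who could sign the budget.

The filler 'who' is interpreted as the subject of the clause embedded under 'mention'. It moves to the left edge, and the trace sits right after 'mention':
Who must Ingrid invite Marco to mention ___ could sign the budget?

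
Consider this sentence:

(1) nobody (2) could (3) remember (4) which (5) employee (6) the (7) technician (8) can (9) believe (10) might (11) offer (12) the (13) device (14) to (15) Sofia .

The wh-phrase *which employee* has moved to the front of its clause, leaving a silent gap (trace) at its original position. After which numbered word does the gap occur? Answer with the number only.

Before movement: The technician can believe which employee might offer the device to Sofia.
'which employee' is the subject of the clause embedded under 'believe'. It moves to the left edge, and the trace sits right after 'believe':
Nobody could remember which employee the technician can believe ___ might offer the device to Sofia.
'believe' is word 9.

9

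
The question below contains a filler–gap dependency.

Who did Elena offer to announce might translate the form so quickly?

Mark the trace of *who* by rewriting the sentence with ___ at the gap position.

Who did Elena offer to announce ___ might translate the form so quickly?

Before movement: Elena did offer to announce who might translate the form so quickly.
The filler 'who' is interpreted as the subject of the clause embedded under 'announce'. The gap is right after 'announce'.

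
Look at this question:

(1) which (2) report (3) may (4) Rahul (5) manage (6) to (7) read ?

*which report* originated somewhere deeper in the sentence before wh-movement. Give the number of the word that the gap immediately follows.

7

Underlying clause: Rahul may manage to read which report.
'which report' functions as the direct object of 'read'. Wh-movement fronts it, leaving a gap right after 'read':
Which report may Rahul manage to read ___?
'read' is word 7.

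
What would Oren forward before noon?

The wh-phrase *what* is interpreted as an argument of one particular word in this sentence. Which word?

forward

Underlying clause: Oren would forward what before noon.
'what' is the direct object of 'forward'. Wh-movement fronts it, leaving a gap right after 'forward':
What would Oren forward ___ before noon?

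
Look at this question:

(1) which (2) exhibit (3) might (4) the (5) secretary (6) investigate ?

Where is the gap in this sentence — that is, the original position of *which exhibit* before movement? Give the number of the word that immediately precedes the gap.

Pre-movement form: The secretary might investigate which exhibit.
'which exhibit' functions as the direct object of 'investigate'. Wh-movement fronts it, leaving a gap right after 'investigate':
Which exhibit might the secretary investigate ___?
'investigate' is word 6.

6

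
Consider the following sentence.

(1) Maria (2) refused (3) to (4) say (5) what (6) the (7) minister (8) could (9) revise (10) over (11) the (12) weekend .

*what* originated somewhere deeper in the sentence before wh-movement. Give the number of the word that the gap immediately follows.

9

Underlying clause: The minister could revise what over the weekend.
'what' functions as the direct object of 'revise'. Fronting leaves a gap immediately after 'revise':
Maria refused to say what the minister could revise ___ over the weekend.
'revise' is word 9.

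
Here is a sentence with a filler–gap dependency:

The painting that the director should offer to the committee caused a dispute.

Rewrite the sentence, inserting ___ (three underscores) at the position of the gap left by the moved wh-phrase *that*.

The painting that the director should offer ___ to the committee caused a dispute.

The filler 'that' is interpreted as the direct object of 'offer'. The gap is right after 'offer'.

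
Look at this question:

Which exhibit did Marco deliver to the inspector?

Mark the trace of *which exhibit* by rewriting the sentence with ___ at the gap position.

Underlying clause: Marco did deliver which exhibit to the inspector.
'which exhibit' functions as the direct object of 'deliver'. The gap is right after 'deliver'.

Which exhibit did Marco deliver ___ to the inspector?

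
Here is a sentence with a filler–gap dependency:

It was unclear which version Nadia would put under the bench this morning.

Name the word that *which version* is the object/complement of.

In situ: Nadia would put which version under the bench this morning.
'which version' functions as the direct object of 'put'. It moves to the left edge, and the trace sits right after 'put':
It was unclear which version Nadia would put ___ under the bench this morning.

put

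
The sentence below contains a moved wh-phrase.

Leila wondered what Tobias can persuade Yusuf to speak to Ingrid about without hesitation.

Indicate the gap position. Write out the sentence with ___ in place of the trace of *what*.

Underlying clause: Tobias can persuade Yusuf to speak to Ingrid about what without hesitation.
'what' functions as the object of the preposition 'about'. The gap is right after 'about'.

Leila wondered what Tobias can persuade Yusuf to speak to Ingrid about ___ without hesitation.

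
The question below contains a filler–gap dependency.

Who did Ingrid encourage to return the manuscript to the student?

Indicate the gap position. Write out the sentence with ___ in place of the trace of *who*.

Underlying clause: Ingrid did encourage who to return the manuscript to the student.
'who' is the direct object of 'encourage'. The gap is right after 'encourage'.

Who did Ingrid encourage ___ to return the manuscript to the student?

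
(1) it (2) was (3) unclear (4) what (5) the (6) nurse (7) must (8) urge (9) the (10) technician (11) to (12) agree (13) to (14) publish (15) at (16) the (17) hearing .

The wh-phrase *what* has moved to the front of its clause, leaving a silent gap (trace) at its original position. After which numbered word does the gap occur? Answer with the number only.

In situ: The nurse must urge the technician to agree to publish what at the hearing.
'what' is the direct object of 'publish'. Fronting leaves a gap immediately after 'publish':
It was unclear what the nurse must urge the technician to agree to publish ___ at the hearing.
'publish' is word 14.

14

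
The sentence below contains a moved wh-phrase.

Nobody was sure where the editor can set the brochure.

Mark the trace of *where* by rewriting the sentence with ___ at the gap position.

Underlying clause: The editor can set the brochure where.
'where' is the locative complement of 'set'. The gap is right after 'brochure'.

Nobody was sure where the editor can set the brochure ___.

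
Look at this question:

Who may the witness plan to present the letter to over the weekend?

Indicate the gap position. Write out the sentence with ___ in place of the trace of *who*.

Who may the witness plan to present the letter to ___ over the weekend?

Underlying clause: The witness may plan to present the letter to who over the weekend.
'who' functions as the object of the preposition 'to' (recipient of 'present'). The gap is right after 'to'.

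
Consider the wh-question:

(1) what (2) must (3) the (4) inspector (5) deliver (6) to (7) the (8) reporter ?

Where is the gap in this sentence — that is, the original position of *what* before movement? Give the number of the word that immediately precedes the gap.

5

In situ: The inspector must deliver what to the reporter.
'what' is the direct object of 'deliver'. It moves to the left edge, and the trace sits right after 'deliver':
What must the inspector deliver ___ to the reporter?
'deliver' is word 5.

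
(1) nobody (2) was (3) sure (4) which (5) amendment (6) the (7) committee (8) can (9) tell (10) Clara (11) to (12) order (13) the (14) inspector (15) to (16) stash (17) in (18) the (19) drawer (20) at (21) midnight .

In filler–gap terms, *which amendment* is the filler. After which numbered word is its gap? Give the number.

Before movement: The committee can tell Clara to order the inspector to stash which amendment in the drawer at midnight.
'which amendment' is the direct object of 'stash'. Wh-movement fronts it, leaving a gap right after 'stash':
Nobody was sure which amendment the committee can tell Clara to order the inspector to stash ___ in the drawer at midnight.
'stash' is word 16.

16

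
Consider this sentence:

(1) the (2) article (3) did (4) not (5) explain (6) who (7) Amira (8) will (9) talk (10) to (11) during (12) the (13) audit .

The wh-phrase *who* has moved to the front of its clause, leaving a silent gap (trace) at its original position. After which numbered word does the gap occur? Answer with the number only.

In situ: Amira will talk to who during the audit.
'who' is the object of the preposition 'to'. Fronting leaves a gap immediately after 'to':
The article did not explain who Amira will talk to ___ during the audit.
'to' is word 10.

10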